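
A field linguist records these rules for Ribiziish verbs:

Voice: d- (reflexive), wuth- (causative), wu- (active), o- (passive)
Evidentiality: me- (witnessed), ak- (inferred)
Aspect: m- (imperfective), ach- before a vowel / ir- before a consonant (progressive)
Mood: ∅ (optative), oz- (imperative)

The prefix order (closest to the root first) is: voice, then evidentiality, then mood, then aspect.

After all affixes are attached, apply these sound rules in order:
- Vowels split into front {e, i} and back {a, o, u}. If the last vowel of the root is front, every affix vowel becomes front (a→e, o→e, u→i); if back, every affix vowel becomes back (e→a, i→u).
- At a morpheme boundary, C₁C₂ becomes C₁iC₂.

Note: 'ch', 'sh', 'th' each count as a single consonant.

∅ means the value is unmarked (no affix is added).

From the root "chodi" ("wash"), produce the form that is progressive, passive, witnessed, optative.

irimeechodi

Attach voice passive o- → ochodi.
Attach evidentiality witnessed me- → meochodi.
mood = optative: zero marking, form stays meochodi.
Attach aspect progressive ir- (before consonant 'm') → irmeochodi.
Apply vowel harmony: irmeochodi → irmeechodi.
Apply epenthesis: irmeechodi → irimeechodi.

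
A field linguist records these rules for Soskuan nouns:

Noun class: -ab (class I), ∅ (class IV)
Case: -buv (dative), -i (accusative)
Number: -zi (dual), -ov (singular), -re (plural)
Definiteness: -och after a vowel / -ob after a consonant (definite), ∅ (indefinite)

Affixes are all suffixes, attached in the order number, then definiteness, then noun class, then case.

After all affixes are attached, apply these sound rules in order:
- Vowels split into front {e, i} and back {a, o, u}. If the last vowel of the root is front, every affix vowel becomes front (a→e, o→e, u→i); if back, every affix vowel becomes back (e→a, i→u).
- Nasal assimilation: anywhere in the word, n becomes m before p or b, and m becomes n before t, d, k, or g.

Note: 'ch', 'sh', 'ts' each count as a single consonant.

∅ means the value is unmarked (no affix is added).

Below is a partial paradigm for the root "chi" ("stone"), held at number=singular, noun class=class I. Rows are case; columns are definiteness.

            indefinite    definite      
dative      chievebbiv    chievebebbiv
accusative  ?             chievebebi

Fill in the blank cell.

chievebi

Attach number singular -ov → chiov.
definiteness = indefinite: zero marking, form stays chiov.
Attach noun class class I -ab → chiovab.
Attach case accusative -i → chiovabi.
Apply vowel harmony: chiovabi → chievebi.
Nasal assimilation: no change.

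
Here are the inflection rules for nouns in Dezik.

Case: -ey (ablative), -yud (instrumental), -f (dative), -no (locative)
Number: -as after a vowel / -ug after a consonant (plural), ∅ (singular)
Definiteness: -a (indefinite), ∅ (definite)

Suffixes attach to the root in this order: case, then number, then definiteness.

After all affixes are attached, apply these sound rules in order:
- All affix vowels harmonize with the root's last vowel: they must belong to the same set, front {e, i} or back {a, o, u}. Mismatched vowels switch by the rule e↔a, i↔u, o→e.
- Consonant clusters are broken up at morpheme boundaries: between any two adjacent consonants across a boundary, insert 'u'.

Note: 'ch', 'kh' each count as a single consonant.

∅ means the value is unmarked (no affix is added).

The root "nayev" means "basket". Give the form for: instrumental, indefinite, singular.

nayevuyide

Attach case instrumental -yud → nayevyud.
number = singular: zero marking, form stays nayevyud.
Attach definiteness indefinite -a → nayevyuda.
Apply vowel harmony: nayevyuda → nayevyide.
Apply epenthesis: nayevyide → nayevuyide.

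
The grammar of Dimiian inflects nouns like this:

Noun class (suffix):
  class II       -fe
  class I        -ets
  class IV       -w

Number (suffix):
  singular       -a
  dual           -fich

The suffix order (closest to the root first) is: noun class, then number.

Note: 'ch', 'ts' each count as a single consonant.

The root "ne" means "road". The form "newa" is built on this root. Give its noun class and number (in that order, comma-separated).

class IV, singular

Segment: ne-w-a.
noun class: -w → class IV.
number: -a → singular.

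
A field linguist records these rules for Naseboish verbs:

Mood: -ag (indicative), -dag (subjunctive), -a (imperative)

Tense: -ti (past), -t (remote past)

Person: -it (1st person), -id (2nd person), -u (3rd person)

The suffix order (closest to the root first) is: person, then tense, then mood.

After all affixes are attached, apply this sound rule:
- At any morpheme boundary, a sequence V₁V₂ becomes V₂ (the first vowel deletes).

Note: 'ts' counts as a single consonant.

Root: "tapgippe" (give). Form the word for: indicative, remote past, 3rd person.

Attach person 3rd person -u → tapgippeu.
Attach tense remote past -t → tapgippeut.
Attach mood indicative -ag → tapgippeutag.
Apply vowel deletion: tapgippeutag → tapgipputag.

tapgipputag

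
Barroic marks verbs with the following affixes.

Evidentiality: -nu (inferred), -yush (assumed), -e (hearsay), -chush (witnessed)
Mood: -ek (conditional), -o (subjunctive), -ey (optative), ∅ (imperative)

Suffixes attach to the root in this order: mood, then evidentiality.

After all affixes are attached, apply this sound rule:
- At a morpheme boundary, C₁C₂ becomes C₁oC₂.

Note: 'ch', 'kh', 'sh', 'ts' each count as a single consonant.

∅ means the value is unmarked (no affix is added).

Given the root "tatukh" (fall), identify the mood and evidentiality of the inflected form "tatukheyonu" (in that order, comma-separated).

optative, inferred

Segment: tatukh-ey-nu.
mood: -ey → optative.
evidentiality: -nu → inferred.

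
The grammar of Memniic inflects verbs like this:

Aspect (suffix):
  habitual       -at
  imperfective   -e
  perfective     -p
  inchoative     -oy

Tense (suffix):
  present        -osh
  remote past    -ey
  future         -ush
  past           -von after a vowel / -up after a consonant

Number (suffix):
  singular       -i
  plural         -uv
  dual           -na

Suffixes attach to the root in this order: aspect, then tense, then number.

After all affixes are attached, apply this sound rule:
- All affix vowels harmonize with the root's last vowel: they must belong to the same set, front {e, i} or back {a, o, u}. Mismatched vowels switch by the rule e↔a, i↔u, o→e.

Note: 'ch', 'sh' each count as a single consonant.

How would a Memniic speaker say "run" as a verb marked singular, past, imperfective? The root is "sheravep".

Attach aspect imperfective -e → sheravepe.
Attach tense past -von (after vowel 'e') → sheravepevon.
Attach number singular -i → sheravepevoni.
Apply vowel harmony: sheravepevoni → sheravepeveni.

sheravepeveni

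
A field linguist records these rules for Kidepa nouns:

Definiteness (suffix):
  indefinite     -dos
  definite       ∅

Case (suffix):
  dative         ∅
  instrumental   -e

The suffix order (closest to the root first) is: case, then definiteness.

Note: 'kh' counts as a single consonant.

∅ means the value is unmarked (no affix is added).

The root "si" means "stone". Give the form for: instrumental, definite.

sie

Attach case instrumental -e → sie.
definiteness = definite: zero marking, form stays sie.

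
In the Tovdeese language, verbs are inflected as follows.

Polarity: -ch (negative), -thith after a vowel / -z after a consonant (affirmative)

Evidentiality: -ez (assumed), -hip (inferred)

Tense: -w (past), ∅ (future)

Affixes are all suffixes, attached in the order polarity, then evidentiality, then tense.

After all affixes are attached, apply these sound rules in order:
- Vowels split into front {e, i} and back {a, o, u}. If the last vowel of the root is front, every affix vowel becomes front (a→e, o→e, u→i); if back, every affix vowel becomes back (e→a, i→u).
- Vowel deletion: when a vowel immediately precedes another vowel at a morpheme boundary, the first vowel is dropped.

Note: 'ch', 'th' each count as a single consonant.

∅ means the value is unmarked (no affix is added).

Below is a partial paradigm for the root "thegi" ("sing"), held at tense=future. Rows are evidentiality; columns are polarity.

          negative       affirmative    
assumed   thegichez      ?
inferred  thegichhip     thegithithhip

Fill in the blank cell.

thegithithez

Attach polarity affirmative -thith (after vowel 'i') → thegithith.
Attach evidentiality assumed -ez → thegithithez.
tense = future: zero marking, form stays thegithithez.
Vowel harmony: no change.
Vowel deletion: no change.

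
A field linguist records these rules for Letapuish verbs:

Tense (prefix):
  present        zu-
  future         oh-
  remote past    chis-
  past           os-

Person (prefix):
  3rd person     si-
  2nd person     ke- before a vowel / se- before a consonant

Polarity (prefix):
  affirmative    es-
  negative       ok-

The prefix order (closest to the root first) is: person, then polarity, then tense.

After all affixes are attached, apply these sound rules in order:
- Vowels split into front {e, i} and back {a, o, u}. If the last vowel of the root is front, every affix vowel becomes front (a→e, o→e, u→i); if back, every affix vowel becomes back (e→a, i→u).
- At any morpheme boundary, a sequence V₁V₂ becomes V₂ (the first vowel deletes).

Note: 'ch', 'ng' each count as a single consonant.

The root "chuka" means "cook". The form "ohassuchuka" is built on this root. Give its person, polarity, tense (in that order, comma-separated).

Segment: oh-es-si-chuka.
person: si- → 3rd person.
polarity: es- → affirmative.
tense: oh- → future.

3rd person, affirmative, future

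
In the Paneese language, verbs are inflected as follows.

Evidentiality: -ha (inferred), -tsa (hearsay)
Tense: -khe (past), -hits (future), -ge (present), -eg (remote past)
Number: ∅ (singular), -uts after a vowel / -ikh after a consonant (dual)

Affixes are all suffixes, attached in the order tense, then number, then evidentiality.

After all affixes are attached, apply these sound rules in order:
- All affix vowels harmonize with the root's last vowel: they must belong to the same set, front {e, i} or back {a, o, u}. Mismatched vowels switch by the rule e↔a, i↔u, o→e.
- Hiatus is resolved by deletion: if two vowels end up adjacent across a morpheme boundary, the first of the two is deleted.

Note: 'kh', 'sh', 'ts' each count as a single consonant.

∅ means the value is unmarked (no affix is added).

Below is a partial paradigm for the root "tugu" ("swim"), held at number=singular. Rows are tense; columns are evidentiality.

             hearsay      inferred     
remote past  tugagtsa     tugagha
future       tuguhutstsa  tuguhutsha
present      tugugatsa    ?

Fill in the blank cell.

Attach tense present -ge → tuguge.
number = singular: zero marking, form stays tuguge.
Attach evidentiality inferred -ha → tugugeha.
Apply vowel harmony: tugugeha → tugugaha.
Vowel deletion: no change.

tugugaha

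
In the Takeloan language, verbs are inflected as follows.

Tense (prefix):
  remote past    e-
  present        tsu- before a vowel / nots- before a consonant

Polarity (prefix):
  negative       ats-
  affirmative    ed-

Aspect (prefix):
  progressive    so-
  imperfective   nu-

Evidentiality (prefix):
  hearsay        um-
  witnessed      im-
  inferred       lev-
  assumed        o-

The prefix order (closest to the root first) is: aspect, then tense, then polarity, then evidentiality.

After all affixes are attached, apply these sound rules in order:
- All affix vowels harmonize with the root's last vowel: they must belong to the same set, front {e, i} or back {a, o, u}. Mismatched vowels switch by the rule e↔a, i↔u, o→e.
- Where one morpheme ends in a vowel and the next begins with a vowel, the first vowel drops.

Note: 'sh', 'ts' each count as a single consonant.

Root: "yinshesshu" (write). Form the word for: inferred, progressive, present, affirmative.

lavadnotssoyinshesshu

Attach aspect progressive so- → soyinshesshu.
Attach tense present nots- (before consonant 's') → notssoyinshesshu.
Attach polarity affirmative ed- → ednotssoyinshesshu.
Attach evidentiality inferred lev- → levednotssoyinshesshu.
Apply vowel harmony: levednotssoyinshesshu → lavadnotssoyinshesshu.
Vowel deletion: no change.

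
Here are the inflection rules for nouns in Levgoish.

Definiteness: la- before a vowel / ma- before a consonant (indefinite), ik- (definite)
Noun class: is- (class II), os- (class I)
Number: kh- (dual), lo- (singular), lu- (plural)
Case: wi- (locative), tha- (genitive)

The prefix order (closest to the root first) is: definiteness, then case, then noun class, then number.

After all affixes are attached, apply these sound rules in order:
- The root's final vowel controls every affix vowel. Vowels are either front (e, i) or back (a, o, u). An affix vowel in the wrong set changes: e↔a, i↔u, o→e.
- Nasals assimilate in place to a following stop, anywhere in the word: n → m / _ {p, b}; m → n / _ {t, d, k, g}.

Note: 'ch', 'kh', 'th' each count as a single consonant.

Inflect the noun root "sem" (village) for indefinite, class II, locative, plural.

liiswimesem

Attach definiteness indefinite ma- (before consonant 's') → masem.
Attach case locative wi- → wimasem.
Attach noun class class II is- → iswimasem.
Attach number plural lu- → luiswimasem.
Apply vowel harmony: luiswimasem → liiswimesem.
Nasal assimilation: no change.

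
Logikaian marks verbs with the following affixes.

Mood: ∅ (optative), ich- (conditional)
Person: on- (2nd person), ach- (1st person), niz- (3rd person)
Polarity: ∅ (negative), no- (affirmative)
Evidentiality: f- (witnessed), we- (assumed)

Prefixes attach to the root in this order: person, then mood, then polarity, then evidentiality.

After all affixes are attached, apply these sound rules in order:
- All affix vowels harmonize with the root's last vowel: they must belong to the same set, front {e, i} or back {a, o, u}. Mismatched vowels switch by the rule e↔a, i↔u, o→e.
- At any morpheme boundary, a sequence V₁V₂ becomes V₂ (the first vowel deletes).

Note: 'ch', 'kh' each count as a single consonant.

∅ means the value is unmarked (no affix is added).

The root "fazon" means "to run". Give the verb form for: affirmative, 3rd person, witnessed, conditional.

fnuchnuzfazon

Attach person 3rd person niz- → nizfazon.
Attach mood conditional ich- → ichnizfazon.
Attach polarity affirmative no- → noichnizfazon.
Attach evidentiality witnessed f- → fnoichnizfazon.
Apply vowel harmony: fnoichnizfazon → fnouchnuzfazon.
Apply vowel deletion: fnouchnuzfazon → fnuchnuzfazon.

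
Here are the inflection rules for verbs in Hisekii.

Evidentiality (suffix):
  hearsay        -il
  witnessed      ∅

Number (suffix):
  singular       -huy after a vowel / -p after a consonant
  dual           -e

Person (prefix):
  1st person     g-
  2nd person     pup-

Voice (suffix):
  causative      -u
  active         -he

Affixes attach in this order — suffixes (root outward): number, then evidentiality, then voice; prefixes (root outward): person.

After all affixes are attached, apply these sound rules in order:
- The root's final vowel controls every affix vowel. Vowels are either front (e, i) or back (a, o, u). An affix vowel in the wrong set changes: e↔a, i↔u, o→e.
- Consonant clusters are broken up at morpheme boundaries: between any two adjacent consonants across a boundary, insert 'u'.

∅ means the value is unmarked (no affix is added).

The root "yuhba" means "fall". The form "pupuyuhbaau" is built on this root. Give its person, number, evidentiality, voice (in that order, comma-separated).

Segment: pup-yuhba-e-u.
person: pup- → 2nd person.
number: -e → dual.
evidentiality: ∅ → witnessed.
voice: -u → causative.

2nd person, dual, witnessed, causative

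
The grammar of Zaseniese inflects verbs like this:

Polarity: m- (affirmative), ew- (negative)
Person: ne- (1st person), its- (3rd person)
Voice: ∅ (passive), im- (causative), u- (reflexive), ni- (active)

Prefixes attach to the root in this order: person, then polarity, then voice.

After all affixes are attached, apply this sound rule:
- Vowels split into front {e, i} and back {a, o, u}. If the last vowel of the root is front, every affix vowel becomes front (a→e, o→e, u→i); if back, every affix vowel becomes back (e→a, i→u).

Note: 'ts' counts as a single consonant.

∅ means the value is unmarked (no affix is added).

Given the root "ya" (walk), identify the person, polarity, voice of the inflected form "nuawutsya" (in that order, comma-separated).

Segment: ni-ew-its-ya.
person: its- → 3rd person.
polarity: ew- → negative.
voice: ni- → active.

3rd person, negative, active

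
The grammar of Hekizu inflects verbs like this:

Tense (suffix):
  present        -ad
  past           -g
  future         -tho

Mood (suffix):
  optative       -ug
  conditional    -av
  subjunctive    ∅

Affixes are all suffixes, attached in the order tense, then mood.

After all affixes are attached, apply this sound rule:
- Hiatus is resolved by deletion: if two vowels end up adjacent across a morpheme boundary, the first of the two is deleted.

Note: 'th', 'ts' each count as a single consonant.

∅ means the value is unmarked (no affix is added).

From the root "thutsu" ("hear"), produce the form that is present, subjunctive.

thutsad

Attach tense present -ad → thutsuad.
mood = subjunctive: zero marking, form stays thutsuad.
Apply vowel deletion: thutsuad → thutsad.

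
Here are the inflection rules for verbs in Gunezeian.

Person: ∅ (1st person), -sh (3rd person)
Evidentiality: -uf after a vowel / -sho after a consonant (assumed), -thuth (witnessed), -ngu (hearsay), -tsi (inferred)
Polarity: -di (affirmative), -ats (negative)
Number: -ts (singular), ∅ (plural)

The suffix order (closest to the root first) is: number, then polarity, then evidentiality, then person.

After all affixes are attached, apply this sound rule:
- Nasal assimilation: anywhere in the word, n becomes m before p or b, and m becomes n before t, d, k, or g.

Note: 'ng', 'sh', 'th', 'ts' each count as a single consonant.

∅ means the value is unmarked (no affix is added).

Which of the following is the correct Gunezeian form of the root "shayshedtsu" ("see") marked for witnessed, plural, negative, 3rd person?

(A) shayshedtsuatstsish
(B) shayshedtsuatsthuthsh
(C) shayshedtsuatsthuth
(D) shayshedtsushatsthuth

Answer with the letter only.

B

number = plural: zero marking, form stays shayshedtsu.
Attach polarity negative -ats → shayshedtsuats.
Attach evidentiality witnessed -thuth → shayshedtsuatsthuth.
Attach person 3rd person -sh → shayshedtsuatsthuthsh.
Nasal assimilation: no change.
So the correct form is shayshedtsuatsthuthsh, option (B).
(A) shayshedtsuatstsish is wrong: it uses inferred instead of witnessed for evidentiality.
(D) shayshedtsushatsthuth is wrong: it has the affixes in the wrong order.
(C) shayshedtsuatsthuth is wrong: it uses 1st person instead of 3rd person for person.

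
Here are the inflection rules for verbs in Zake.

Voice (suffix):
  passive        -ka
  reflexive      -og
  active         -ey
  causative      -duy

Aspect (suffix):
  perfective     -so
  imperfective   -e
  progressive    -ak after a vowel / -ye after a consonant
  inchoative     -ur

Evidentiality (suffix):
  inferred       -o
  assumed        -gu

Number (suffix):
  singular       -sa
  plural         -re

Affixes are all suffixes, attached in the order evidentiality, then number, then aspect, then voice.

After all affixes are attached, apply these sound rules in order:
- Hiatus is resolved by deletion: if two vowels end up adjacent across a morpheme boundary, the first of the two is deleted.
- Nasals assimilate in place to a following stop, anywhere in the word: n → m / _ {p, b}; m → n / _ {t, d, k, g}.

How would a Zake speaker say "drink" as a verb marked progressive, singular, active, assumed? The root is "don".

Attach evidentiality assumed -gu → dongu.
Attach number singular -sa → dongusa.
Attach aspect progressive -ak (after vowel 'a') → dongusaak.
Attach voice active -ey → dongusaakey.
Apply vowel deletion: dongusaakey → dongusakey.
Nasal assimilation: no change.

dongusakey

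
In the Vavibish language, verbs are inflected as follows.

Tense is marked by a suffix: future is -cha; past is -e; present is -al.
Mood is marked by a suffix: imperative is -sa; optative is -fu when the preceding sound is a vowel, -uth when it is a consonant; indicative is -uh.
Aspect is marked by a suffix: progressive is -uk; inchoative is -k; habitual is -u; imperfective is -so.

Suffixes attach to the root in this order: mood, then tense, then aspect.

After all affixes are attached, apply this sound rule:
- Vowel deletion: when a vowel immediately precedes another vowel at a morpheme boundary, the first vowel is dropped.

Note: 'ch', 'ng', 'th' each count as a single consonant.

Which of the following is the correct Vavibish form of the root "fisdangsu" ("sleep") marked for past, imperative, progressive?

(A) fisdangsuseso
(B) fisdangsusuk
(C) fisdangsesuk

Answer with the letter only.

Attach mood imperative -sa → fisdangsusa.
Attach tense past -e → fisdangsusae.
Attach aspect progressive -uk → fisdangsusaeuk.
Apply vowel deletion: fisdangsusaeuk → fisdangsusuk.
So the correct form is fisdangsusuk, option (B).
(C) fisdangsesuk is wrong: it has the affixes in the wrong order.
(A) fisdangsuseso is wrong: it uses imperfective instead of progressive for aspect.

B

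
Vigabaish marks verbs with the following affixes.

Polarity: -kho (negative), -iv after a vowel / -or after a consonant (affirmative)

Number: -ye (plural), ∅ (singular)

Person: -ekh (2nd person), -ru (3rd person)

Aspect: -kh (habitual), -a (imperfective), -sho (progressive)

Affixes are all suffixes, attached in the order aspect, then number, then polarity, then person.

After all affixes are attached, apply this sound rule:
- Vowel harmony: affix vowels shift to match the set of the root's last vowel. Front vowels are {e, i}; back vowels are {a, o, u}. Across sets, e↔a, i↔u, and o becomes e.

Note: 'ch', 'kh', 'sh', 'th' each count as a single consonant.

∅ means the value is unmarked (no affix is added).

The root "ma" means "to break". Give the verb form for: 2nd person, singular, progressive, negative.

mashokhoakh

Attach aspect progressive -sho → masho.
number = singular: zero marking, form stays masho.
Attach polarity negative -kho → mashokho.
Attach person 2nd person -ekh → mashokhoekh.
Apply vowel harmony: mashokhoekh → mashokhoakh.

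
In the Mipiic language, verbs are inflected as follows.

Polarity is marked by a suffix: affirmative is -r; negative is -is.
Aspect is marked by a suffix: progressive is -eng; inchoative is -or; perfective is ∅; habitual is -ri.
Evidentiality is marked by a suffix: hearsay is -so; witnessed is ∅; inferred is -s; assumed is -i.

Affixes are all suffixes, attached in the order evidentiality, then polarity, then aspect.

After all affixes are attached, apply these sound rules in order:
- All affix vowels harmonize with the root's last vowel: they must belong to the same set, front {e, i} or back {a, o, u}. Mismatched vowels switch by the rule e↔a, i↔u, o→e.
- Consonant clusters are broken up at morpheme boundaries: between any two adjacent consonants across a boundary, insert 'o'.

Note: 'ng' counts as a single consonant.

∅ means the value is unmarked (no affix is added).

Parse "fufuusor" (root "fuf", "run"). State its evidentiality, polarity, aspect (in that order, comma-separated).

assumed, negative, inchoative

Segment: fuf-i-is-or.
evidentiality: -i → assumed.
polarity: -is → negative.
aspect: -or → inchoative.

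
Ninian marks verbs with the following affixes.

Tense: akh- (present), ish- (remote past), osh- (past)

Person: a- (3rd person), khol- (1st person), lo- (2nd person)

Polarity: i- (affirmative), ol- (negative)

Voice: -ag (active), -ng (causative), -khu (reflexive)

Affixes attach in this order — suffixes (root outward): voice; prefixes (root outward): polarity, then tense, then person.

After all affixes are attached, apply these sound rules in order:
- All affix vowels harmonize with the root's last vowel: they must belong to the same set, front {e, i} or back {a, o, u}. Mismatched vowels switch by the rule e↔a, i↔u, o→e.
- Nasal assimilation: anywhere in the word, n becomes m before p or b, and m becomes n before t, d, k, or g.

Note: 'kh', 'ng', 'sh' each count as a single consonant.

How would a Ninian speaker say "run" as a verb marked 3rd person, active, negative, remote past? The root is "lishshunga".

aushollishshungaag

Attach polarity negative ol- → ollishshunga.
Attach tense remote past ish- → ishollishshunga.
Attach person 3rd person a- → aishollishshunga.
Attach voice active -ag → aishollishshungaag.
Apply vowel harmony: aishollishshungaag → aushollishshungaag.
Nasal assimilation: no change.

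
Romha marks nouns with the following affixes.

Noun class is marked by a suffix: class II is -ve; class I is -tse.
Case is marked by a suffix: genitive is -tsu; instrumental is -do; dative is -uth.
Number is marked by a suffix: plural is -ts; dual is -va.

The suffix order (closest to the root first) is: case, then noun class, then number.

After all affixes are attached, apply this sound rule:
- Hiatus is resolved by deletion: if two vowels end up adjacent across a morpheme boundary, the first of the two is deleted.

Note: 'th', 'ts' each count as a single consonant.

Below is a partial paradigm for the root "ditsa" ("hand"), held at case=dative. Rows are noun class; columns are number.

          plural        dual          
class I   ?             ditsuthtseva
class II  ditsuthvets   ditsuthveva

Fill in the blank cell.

Attach case dative -uth → ditsauth.
Attach noun class class I -tse → ditsauthtse.
Attach number plural -ts → ditsauthtsets.
Apply vowel deletion: ditsauthtsets → ditsuthtsets.

ditsuthtsets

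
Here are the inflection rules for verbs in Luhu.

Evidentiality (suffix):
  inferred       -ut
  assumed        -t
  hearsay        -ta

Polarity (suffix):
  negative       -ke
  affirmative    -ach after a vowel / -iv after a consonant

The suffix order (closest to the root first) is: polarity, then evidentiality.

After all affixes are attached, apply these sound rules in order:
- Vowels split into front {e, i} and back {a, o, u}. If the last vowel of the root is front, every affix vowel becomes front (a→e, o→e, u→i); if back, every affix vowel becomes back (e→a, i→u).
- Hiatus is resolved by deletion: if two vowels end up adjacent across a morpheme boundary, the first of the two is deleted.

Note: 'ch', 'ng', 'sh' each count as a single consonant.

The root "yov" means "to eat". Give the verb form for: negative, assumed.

Attach polarity negative -ke → yovke.
Attach evidentiality assumed -t → yovket.
Apply vowel harmony: yovket → yovkat.
Vowel deletion: no change.

yovkat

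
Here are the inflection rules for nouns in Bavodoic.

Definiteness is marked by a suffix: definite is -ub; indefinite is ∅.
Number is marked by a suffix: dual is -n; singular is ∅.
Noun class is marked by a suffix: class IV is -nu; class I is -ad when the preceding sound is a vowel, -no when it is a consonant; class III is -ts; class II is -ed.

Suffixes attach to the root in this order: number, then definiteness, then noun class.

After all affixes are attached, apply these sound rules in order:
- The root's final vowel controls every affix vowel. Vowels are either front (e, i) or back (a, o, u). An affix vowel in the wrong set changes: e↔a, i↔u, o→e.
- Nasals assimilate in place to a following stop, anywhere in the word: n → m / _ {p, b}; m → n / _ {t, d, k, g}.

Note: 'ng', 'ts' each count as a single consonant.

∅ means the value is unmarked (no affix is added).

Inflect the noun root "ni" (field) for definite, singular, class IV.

number = singular: zero marking, form stays ni.
Attach definiteness definite -ub → niub.
Attach noun class class IV -nu → niubnu.
Apply vowel harmony: niubnu → niibni.
Nasal assimilation: no change.

niibni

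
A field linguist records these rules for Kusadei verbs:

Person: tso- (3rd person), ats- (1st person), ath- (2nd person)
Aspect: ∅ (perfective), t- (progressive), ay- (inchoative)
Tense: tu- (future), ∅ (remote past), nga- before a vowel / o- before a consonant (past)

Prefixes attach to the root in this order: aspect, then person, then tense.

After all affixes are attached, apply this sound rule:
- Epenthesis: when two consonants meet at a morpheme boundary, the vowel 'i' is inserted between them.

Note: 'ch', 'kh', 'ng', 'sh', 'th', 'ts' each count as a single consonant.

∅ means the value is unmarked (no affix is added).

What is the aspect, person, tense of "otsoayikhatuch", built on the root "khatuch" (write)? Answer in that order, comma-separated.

Segment: o-tso-ay-khatuch.
aspect: ay- → inchoative.
person: tso- → 3rd person.
tense: nga/o- → past.

inchoative, 3rd person, past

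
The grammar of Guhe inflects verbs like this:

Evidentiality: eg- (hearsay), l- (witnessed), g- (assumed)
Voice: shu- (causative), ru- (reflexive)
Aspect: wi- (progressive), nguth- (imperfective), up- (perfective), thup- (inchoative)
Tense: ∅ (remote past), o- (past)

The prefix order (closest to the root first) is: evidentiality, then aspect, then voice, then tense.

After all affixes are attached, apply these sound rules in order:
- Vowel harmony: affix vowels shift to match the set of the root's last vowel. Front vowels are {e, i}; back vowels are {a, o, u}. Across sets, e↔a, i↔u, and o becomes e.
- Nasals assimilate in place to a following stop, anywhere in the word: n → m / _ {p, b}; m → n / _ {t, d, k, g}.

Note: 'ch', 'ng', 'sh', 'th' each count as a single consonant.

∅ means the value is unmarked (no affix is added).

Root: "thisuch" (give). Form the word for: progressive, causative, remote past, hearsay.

Attach evidentiality hearsay eg- → egthisuch.
Attach aspect progressive wi- → wiegthisuch.
Attach voice causative shu- → shuwiegthisuch.
tense = remote past: zero marking, form stays shuwiegthisuch.
Apply vowel harmony: shuwiegthisuch → shuwuagthisuch.
Nasal assimilation: no change.

shuwuagthisuch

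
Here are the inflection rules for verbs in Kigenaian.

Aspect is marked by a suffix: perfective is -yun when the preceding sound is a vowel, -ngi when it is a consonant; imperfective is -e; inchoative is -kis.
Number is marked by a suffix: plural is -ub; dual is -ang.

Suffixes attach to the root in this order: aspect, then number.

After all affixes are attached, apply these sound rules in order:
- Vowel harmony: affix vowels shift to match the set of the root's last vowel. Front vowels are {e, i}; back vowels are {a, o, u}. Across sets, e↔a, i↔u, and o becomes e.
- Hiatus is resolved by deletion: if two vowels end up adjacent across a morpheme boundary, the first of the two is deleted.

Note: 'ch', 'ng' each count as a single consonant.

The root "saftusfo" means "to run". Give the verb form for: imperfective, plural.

Attach aspect imperfective -e → saftusfoe.
Attach number plural -ub → saftusfoeub.
Apply vowel harmony: saftusfoeub → saftusfoaub.
Apply vowel deletion: saftusfoaub → saftusfub.

saftusfub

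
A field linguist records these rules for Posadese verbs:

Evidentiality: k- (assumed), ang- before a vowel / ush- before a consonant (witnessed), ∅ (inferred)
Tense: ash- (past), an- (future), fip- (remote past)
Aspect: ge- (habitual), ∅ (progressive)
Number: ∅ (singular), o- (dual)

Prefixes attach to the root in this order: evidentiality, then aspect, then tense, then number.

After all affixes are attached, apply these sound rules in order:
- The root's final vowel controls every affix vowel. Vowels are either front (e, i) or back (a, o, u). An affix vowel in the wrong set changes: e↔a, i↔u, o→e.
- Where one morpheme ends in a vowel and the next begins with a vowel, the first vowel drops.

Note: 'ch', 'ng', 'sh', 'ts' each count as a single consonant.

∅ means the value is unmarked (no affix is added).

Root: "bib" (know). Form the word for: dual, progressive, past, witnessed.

Attach evidentiality witnessed ush- (before consonant 'b') → ushbib.
aspect = progressive: zero marking, form stays ushbib.
Attach tense past ash- → ashushbib.
Attach number dual o- → oashushbib.
Apply vowel harmony: oashushbib → eeshishbib.
Apply vowel deletion: eeshishbib → eshishbib.

eshishbib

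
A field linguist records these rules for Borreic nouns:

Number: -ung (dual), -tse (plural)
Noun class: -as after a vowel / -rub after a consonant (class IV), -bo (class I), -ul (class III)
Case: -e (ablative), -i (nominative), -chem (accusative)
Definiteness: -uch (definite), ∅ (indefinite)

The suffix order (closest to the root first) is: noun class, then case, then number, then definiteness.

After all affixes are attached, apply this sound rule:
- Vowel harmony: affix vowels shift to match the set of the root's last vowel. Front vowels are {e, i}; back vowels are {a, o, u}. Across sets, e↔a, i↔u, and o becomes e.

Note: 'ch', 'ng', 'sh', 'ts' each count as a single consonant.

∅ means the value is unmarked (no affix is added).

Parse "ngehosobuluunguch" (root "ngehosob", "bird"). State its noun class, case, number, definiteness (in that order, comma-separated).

class III, nominative, dual, definite

Segment: ngehosob-ul-i-ung-uch.
noun class: -ul → class III.
case: -i → nominative.
number: -ung → dual.
definiteness: -uch → definite.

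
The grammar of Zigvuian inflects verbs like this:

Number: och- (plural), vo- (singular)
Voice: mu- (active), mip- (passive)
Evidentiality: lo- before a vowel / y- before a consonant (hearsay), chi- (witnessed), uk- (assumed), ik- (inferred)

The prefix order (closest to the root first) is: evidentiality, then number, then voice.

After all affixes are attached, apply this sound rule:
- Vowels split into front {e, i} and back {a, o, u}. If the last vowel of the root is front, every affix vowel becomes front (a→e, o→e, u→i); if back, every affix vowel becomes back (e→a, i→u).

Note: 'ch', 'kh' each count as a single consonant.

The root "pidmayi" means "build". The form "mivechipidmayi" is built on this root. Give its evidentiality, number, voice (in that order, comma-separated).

witnessed, singular, active

Segment: mu-vo-chi-pidmayi.
evidentiality: chi- → witnessed.
number: vo- → singular.
voice: mu- → active.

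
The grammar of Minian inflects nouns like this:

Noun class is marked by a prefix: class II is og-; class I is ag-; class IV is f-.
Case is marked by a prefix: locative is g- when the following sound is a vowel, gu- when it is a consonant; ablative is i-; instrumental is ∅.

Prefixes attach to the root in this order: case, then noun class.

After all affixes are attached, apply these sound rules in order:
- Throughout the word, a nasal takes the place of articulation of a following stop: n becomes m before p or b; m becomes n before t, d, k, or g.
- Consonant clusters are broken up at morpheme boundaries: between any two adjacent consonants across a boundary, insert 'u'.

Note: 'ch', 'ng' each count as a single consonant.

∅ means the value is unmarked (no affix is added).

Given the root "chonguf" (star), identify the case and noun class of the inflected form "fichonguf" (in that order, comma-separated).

Segment: f-i-chonguf.
case: i- → ablative.
noun class: f- → class IV.

ablative, class IV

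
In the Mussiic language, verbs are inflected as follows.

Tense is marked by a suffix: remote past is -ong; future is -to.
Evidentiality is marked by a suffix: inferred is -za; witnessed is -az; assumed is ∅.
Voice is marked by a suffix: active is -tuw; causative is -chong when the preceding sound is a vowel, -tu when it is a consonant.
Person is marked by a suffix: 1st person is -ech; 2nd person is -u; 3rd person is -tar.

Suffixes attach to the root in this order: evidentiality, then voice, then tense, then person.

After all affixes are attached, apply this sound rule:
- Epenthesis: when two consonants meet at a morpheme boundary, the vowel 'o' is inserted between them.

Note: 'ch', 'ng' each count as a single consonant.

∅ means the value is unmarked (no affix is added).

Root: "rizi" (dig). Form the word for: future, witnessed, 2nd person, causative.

riziazotutou

Attach evidentiality witnessed -az → riziaz.
Attach voice causative -tu (after consonant 'z') → riziaztu.
Attach tense future -to → riziaztuto.
Attach person 2nd person -u → riziaztutou.
Apply epenthesis: riziaztutou → riziazotutou.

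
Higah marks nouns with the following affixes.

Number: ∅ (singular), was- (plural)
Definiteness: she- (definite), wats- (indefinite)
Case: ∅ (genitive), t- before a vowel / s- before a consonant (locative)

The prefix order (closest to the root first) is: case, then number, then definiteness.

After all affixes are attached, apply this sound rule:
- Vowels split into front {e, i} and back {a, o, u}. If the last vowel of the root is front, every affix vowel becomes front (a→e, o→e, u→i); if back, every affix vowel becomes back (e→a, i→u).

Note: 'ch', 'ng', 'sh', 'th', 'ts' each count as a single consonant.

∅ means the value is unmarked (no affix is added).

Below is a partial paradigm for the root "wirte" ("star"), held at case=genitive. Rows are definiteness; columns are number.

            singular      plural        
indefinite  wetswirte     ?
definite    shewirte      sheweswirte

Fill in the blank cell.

wetsweswirte

case = genitive: zero marking, form stays wirte.
Attach number plural was- → waswirte.
Attach definiteness indefinite wats- → watswaswirte.
Apply vowel harmony: watswaswirte → wetsweswirte.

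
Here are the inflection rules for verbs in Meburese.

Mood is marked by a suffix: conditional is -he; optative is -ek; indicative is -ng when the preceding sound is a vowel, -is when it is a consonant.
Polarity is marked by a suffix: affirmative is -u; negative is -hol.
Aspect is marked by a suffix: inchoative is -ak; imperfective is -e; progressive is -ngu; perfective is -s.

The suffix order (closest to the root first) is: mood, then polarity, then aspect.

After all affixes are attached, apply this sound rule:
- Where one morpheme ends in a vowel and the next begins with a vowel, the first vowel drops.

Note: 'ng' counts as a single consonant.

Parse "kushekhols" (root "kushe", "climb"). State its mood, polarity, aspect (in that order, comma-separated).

Segment: kushe-ek-hol-s.
mood: -ek → optative.
polarity: -hol → negative.
aspect: -s → perfective.

optative, negative, perfective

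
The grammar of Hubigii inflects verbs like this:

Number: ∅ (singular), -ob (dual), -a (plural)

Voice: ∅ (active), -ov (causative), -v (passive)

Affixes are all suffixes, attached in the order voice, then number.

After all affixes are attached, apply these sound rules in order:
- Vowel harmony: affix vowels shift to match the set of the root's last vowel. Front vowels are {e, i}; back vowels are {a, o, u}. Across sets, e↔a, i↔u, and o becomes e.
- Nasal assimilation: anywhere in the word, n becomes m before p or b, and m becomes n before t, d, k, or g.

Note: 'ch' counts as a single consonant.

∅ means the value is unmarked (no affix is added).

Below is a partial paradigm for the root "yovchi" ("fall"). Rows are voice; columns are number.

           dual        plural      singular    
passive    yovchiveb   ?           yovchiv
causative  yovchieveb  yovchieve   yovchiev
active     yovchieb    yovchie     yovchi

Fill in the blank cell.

Attach voice passive -v → yovchiv.
Attach number plural -a → yovchiva.
Apply vowel harmony: yovchiva → yovchive.
Nasal assimilation: no change.

yovchive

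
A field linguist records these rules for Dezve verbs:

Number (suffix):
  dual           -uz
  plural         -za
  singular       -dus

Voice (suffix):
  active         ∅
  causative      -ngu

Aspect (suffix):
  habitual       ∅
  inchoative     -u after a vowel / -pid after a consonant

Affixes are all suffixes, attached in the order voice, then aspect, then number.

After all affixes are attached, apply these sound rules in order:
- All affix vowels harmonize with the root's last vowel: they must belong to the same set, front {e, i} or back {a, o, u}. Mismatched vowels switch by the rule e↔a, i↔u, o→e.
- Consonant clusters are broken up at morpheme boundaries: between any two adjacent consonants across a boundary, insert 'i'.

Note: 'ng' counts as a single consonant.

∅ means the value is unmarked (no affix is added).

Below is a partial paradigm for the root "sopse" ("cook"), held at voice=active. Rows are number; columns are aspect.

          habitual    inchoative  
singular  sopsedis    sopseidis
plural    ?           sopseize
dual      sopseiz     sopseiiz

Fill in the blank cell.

sopseze

voice = active: zero marking, form stays sopse.
aspect = habitual: zero marking, form stays sopse.
Attach number plural -za → sopseza.
Apply vowel harmony: sopseza → sopseze.
Epenthesis: no change.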